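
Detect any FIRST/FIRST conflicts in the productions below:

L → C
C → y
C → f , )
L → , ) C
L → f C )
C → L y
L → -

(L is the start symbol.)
A FIRST/FIRST conflict occurs when two productions N → α and N → β for the same non-terminal have FIRST(α) ∩ FIRST(β) ≠ ∅ (with ε ∈ FIRST of a nullable right-hand side, so two nullable alternatives also conflict).

FIRST sets of the non-terminals at (or reachable through a nullable prefix from) the front of some alternative:
  FIRST(C) = { ',', '-', 'f', 'y' }
  FIRST(L) = { ',', '-', 'f', 'y' }

Productions for L:
  L → C: FIRST = { ',', '-', 'f', 'y' }
  L → , ) C: FIRST = { ',' }
  L → f C ): FIRST = { 'f' }
  L → -: FIRST = { '-' }
Productions for C:
  C → y: FIRST = { 'y' }
  C → f , ): FIRST = { 'f' }
  C → L y: FIRST = { ',', '-', 'f', 'y' }

Conflict for L: L → C and L → , ) C
  Overlap: { ',' }
Conflict for L: L → C and L → f C )
  Overlap: { 'f' }
Conflict for L: L → C and L → -
  Overlap: { '-' }
Conflict for C: C → y and C → L y
  Overlap: { 'y' }
Conflict for C: C → f , ) and C → L y
  Overlap: { 'f' }

Answer: Yes. L → C / L → ',' ')' C on { ',' }; L → C / L → f C ')' on { 'f' }; L → C / L → '-' on { '-' }; C → y / C → L y on { 'y' }; C → f ',' ')' / C → L y on { 'f' }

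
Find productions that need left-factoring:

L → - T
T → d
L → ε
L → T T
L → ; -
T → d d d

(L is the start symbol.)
Yes, T has productions with common prefix 'd'

Left-factoring is needed when two productions for the same non-terminal
share a common prefix on the right-hand side.

Productions for L:
  L → - T
  L → ε
  L → T T
  L → ; -
Productions for T:
  T → d
  T → d d d

Found common prefix 'd' in productions for T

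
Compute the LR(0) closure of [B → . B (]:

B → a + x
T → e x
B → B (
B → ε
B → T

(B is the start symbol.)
{ [B → . B (], [B → . T], [B → . a + x], [B → .], [T → . e x] }

Start with: [B → . B (]
  [B → . B (] has the dot before B: add [B → . a + x], [B → .], [B → . T]
  [B → . T] has the dot before T: add [T → . e x]
No further items can be added.

CLOSURE = { [B → . B (], [B → . T], [B → . a + x], [B → .], [T → . e x] }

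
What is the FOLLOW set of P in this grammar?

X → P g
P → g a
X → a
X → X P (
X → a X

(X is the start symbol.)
{ '(', 'g' }

In X → P g: P is followed by g, add FIRST(g) \ {ε} = { 'g' }
In X → X P (: P is followed by '(', add FIRST('(') \ {ε} = { '(' }

Taking the union: FOLLOW(P) = { '(', 'g' }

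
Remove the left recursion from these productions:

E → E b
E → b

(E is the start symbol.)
E → b E'
E' → b E'
E' → ε

E is directly left-recursive. The standard transformation for
  A → A α₁ | ... | A α_m | β₁ | ... | β_n
is
  A  → β₁ A' | ... | β_n A'
  A' → α₁ A' | ... | α_m A' | ε

E → b becomes E → b E'
E → E b becomes E' → b E'
Add E' → ε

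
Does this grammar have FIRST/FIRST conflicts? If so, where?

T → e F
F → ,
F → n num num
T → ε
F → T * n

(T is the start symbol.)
FIRST sets of the non-terminals at (or reachable through a nullable prefix from) the front of some alternative:
  FIRST(T) = { 'e', ε }

Productions for T:
  T → e F: FIRST = { 'e' }
  T → ε: FIRST = { ε }
Productions for F:
  F → ,: FIRST = { ',' }
  F → n num num: FIRST = { 'n' }
  F → T * n: FIRST = { '*', 'e' }

All alternatives of each non-terminal have pairwise disjoint FIRST sets.

Answer: No FIRST/FIRST conflicts.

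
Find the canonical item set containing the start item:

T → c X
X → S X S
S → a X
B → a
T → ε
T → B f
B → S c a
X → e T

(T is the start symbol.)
{ [B → . S c a], [B → . a], [S → . a X], [T → . B f], [T → . c X], [T → .], [T' → . T] }

First, augment the grammar with T' → T
I₀ = CLOSURE({ [T' → . T] }):
  [T' → . T] has the dot before T: add [T → . c X], [T → .], [T → . B f]
  [T → . B f] has the dot before B: add [B → . a], [B → . S c a]
  [B → . S c a] has the dot before S: add [S → . a X]
No further items can be added.

I₀ = { [B → . S c a], [B → . a], [S → . a X], [T → . B f], [T → . c X], [T → .], [T' → . T] }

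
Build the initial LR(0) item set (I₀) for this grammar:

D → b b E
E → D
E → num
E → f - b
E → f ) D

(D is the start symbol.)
First, augment the grammar with D' → D
I₀ = CLOSURE({ [D' → . D] }):
  [D' → . D] has the dot before D: add [D → . b b E]
No further items can be added.

I₀ = { [D → . b b E], [D' → . D] }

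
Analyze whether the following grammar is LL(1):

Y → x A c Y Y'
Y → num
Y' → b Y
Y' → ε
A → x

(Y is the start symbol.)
Relevant sets:
  FOLLOW(Y') = { $, 'b' }

For Y:
  PREDICT(Y → x A c Y Y') = { 'x' }
  PREDICT(Y → num) = { 'num' }
For Y':
  PREDICT(Y' → b Y) = { 'b' }
  PREDICT(Y' → ε) = { $, 'b' }
A has a single production, so nothing to check there.

Conflict found: Predict set conflict for Y': { 'b' }
The grammar is NOT LL(1).

Answer: No. Predict set conflict for Y': { 'b' }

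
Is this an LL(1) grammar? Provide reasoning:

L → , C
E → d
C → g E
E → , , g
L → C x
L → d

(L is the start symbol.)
A grammar is LL(1) if for each non-terminal N with multiple productions, the predict sets of those productions are pairwise disjoint, where PREDICT(N → α) = (FIRST(α) \ {ε}) ∪ (FOLLOW(N) if α ⇒* ε).

Relevant sets:
  FIRST(C) = { 'g' }

For L:
  PREDICT(L → ',' C) = { ',' }
  PREDICT(L → C x) = { 'g' }
  PREDICT(L → d) = { 'd' }
For E:
  PREDICT(E → d) = { 'd' }
  PREDICT(E → ',' ',' g) = { ',' }
C has a single production, so nothing to check there.

All predict sets are disjoint. The grammar IS LL(1).

Answer: Yes, the grammar is LL(1).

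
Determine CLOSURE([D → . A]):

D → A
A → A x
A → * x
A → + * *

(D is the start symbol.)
{ [A → . * x], [A → . + * *], [A → . A x], [D → . A] }

Start with: [D → . A]
  [D → . A] has the dot before A: add [A → . A x], [A → . * x], [A → . + * *]
No further items can be added.

CLOSURE = { [A → . * x], [A → . + * *], [A → . A x], [D → . A] }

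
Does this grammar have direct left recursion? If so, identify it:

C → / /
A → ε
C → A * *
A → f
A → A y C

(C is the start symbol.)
Direct left recursion occurs when N → N α for some non-terminal N (the right-hand side begins with the left-hand side itself).

C → / /: starts with '/'
A → ε: starts with ε
C → A * *: starts with A
A → f: starts with f
A → A y C: LEFT RECURSIVE (starts with A)

The grammar has direct left recursion on: A.

Answer: Yes, A is left-recursive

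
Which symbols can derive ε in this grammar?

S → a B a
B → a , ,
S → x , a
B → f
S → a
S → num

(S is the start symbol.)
A non-terminal is nullable if it can derive ε (the empty string): either it has an ε-production, or it has a production whose right-hand side consists entirely of nullable non-terminals.

There are no ε-productions, so no non-terminal can derive ε.
No non-terminals are nullable.

Answer: None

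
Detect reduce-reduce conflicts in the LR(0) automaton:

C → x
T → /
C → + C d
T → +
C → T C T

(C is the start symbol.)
A reduce-reduce conflict occurs when an LR(0) state has two complete items [A → α .] and [B → β .] — both call for a reduction, and with no lookahead the parser cannot choose between them.

Augment with C' → C and build the canonical LR(0) collection (I0 = CLOSURE({[C' → . C]}), then GOTO on every symbol after a dot until no new states appear). It has 11 states:
  I0: { [C → . + C d], [C → . T C T], [C → . x], [C' → . C], [T → . +], [T → . /] }  — shift
  I1: { [C → + . C d], [C → . + C d], [C → . T C T], [C → . x], [T → + .], [T → . +], [T → . /] }  — shift, reduce
  I2: { [T → / .] }  — reduce
  I3: { [C' → C .] }  — accept
  I4: { [C → . + C d], [C → . T C T], [C → . x], [C → T . C T], [T → . +], [T → . /] }  — shift
  I5: { [C → x .] }  — reduce
  I6: { [C → T C . T], [T → . +], [T → . /] }  — shift
  I7: { [T → + .] }  — reduce
  I8: { [C → T C T .] }  — reduce
  I9: { [C → + C . d] }  — shift
  I10: { [C → + C d .] }  — reduce

No state contains more than one complete item.

Answer: No reduce-reduce conflicts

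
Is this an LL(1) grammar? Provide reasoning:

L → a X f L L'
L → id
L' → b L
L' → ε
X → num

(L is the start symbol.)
A grammar is LL(1) if for each non-terminal N with multiple productions, the predict sets of those productions are pairwise disjoint, where PREDICT(N → α) = (FIRST(α) \ {ε}) ∪ (FOLLOW(N) if α ⇒* ε).

Relevant sets:
  FOLLOW(L') = { $, 'b' }

For L:
  PREDICT(L → a X f L L') = { 'a' }
  PREDICT(L → id) = { 'id' }
For L':
  PREDICT(L' → b L) = { 'b' }
  PREDICT(L' → ε) = { $, 'b' }
X has a single production, so nothing to check there.

Conflict found: Predict set conflict for L': { 'b' }
The grammar is NOT LL(1).

Answer: No. Predict set conflict for L': { 'b' }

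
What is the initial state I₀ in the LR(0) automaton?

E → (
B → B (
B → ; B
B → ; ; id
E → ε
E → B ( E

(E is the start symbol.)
First, augment the grammar with E' → E
I₀ = CLOSURE({ [E' → . E] }):
  [E' → . E] has the dot before E: add [E → . (], [E → .], [E → . B ( E]
  [E → . B ( E] has the dot before B: add [B → . B (], [B → . ; B], [B → . ; ; id]
No further items can be added.

I₀ = { [B → . ; ; id], [B → . ; B], [B → . B (], [E → . (], [E → . B ( E], [E → .], [E' → . E] }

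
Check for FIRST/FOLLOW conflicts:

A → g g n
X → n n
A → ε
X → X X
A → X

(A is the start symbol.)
Nullable non-terminals: A.
FIRST sets used below: FIRST(X) = { 'n' }

A: nullable alternative(s) A → ε; FOLLOW(A) = { $ }
  A → g g n: FIRST \ {ε} = { 'g' } — disjoint from FOLLOW(A)
  A → ε: FIRST \ {ε} = { } — this is the only nullable alternative, skip
  A → X: FIRST \ {ε} = { 'n' } — disjoint from FOLLOW(A)

X has no nullable alternative, so no FIRST/FOLLOW check is needed there.

No FIRST/FOLLOW conflicts found.

Answer: No FIRST/FOLLOW conflicts.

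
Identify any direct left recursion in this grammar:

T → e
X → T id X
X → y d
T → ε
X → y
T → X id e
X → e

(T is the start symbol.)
No direct left recursion

T → e: starts with e
X → T id X: starts with T
X → y d: starts with y
T → ε: starts with ε
X → y: starts with y
T → X id e: starts with X
X → e: starts with e

No direct left recursion found.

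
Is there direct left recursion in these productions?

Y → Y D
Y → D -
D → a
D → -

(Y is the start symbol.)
Y → Y D: LEFT RECURSIVE (starts with Y)
Y → D -: starts with D
D → a: starts with a
D → -: starts with '-'

The grammar has direct left recursion on: Y.

Answer: Yes, Y is left-recursive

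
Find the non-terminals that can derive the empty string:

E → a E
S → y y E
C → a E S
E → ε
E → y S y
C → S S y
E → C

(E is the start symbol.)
{ 'E' }

ε-productions: E → ε
So E is immediately nullable.
No further non-terminal can be added: every production for the remaining non-terminals contains a terminal or a non-nullable non-terminal.
Nullable = { 'E' }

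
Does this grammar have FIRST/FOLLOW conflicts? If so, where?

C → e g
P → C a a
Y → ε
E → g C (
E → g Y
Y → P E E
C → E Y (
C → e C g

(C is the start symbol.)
Yes. Y → P E E with FOLLOW(Y) on { 'e', 'g' }

A FIRST/FOLLOW conflict occurs when a non-terminal N has a nullable alternative N → β (β ⇒* ε) and another alternative N → α with FIRST(α) ∩ FOLLOW(N) ≠ ∅: on such a lookahead the parser cannot decide between expanding α and letting N vanish via β.

Nullable non-terminals: Y.
FIRST sets used below: FIRST(P) = { 'e', 'g' }

Y: nullable alternative(s) Y → ε; FOLLOW(Y) = { '(', 'e', 'g' }
  Y → ε: FIRST \ {ε} = { } — this is the only nullable alternative, skip
  Y → P E E: FIRST \ {ε} = { 'e', 'g' } — overlaps FOLLOW(Y) on { 'e', 'g' }: CONFLICT

C, E, P have no nullable alternative, so no FIRST/FOLLOW check is needed there.

So the grammar has 1 FIRST/FOLLOW conflict (marked CONFLICT above).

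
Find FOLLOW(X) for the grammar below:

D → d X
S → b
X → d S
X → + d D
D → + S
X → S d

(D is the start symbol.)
{ $ }

To compute FOLLOW(X), find every occurrence of X on a right-hand side N → α X β: add FIRST(β) \ {ε}, and if β is empty or nullable also add FOLLOW(N). Iterate to a fixed point.

In D → d X: X is at the end, add FOLLOW(D)

The FOLLOW sets referred to above (computed the same way, to a fixed point):
  FOLLOW(D) = { $ }

Taking the union: FOLLOW(X) = { $ }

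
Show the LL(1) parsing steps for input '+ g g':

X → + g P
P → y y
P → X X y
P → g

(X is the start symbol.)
Stack is shown with the top on the left.

Stack    Input    Action
------------------------
X $      + g g $  output X → + g P
+ g P $  + g g $  match '+'
g P $    g g $    match 'g'
P $      g $      output P → g
g $      g $      match 'g'
$        $        accept

The string is accepted.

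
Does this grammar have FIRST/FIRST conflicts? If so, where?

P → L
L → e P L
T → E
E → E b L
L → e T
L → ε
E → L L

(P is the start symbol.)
A FIRST/FIRST conflict occurs when two productions N → α and N → β for the same non-terminal have FIRST(α) ∩ FIRST(β) ≠ ∅ (with ε ∈ FIRST of a nullable right-hand side, so two nullable alternatives also conflict).

FIRST sets of the non-terminals at (or reachable through a nullable prefix from) the front of some alternative:
  FIRST(E) = { 'b', 'e', ε }
  FIRST(L) = { 'e', ε }

Productions for L:
  L → e P L: FIRST = { 'e' }
  L → e T: FIRST = { 'e' }
  L → ε: FIRST = { ε }
Productions for E:
  E → E b L: FIRST = { 'b', 'e' }
  E → L L: FIRST = { 'e', ε }
P, T have only one production, so no FIRST/FIRST conflict is possible there.

Conflict for L: L → e P L and L → e T
  Overlap: { 'e' }
Conflict for E: E → E b L and E → L L
  Overlap: { 'e' }

Answer: Yes. L → e P L / L → e T on { 'e' }; E → E b L / E → L L on { 'e' }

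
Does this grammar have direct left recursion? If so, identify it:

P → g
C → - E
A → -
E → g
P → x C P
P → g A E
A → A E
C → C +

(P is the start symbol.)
Yes, A, C are left-recursive

Direct left recursion occurs when N → N α for some non-terminal N (the right-hand side begins with the left-hand side itself).

P → g: starts with g
C → - E: starts with '-'
A → -: starts with '-'
E → g: starts with g
P → x C P: starts with x
P → g A E: starts with g
A → A E: LEFT RECURSIVE (starts with A)
C → C +: LEFT RECURSIVE (starts with C)

The grammar has direct left recursion on: A, C.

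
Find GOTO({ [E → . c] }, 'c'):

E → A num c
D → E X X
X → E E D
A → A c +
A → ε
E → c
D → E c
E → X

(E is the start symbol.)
GOTO(I, 'c') = CLOSURE({ [A → αX.β] : [A → α.Xβ] ∈ I, X = 'c' })

Items with dot before 'c', with the dot advanced:
  [E → . c] → [E → c .]
Closure adds nothing (no advanced item has the dot before a non-terminal).

GOTO = { [E → c .] }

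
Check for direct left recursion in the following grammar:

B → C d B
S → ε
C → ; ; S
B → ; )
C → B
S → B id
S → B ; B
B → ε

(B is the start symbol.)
No direct left recursion

Direct left recursion occurs when N → N α for some non-terminal N (the right-hand side begins with the left-hand side itself).

B → C d B: starts with C
S → ε: starts with ε
C → ; ; S: starts with ';'
B → ; ): starts with ';'
C → B: starts with B
S → B id: starts with B
S → B ; B: starts with B
B → ε: starts with ε

No direct left recursion found.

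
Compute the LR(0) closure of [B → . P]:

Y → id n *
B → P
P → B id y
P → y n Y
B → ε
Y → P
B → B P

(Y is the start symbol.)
Start with: [B → . P]
  [B → . P] has the dot before P: add [P → . B id y], [P → . y n Y]
  [P → . B id y] has the dot before B: add [B → .], [B → . B P]
No further items can be added.

CLOSURE = { [B → . B P], [B → . P], [B → .], [P → . B id y], [P → . y n Y] }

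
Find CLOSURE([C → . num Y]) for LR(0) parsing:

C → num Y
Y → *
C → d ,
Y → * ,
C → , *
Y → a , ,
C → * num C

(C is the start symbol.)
To compute CLOSURE, for each item [A → α.Bβ] where B is a non-terminal, add [B → .γ] for all productions B → γ; repeat for the newly added items until nothing changes.

Start with: [C → . num Y]
The dot precedes the terminal num, so nothing is added.

CLOSURE = { [C → . num Y] }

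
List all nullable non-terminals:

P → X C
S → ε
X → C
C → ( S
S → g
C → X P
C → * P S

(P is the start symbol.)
A non-terminal is nullable if it can derive ε (the empty string): either it has an ε-production, or it has a production whose right-hand side consists entirely of nullable non-terminals.

ε-productions: S → ε
So S is immediately nullable.
No further non-terminal can be added: every production for the remaining non-terminals contains a terminal or a non-nullable non-terminal.
Nullable = { 'S' }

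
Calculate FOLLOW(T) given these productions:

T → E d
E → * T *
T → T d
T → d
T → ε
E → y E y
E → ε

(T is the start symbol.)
To compute FOLLOW(T), find every occurrence of T on a right-hand side N → α T β: add FIRST(β) \ {ε}, and if β is empty or nullable also add FOLLOW(N). Iterate to a fixed point.

T is the start symbol, so $ ∈ FOLLOW(T).
In E → * T *: T is followed by '*', add FIRST('*') \ {ε} = { '*' }
In T → T d: T is followed by d, add FIRST(d) \ {ε} = { 'd' }

Taking the union: FOLLOW(T) = { $, '*', 'd' }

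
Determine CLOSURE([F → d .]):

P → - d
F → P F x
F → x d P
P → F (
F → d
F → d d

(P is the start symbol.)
To compute CLOSURE, for each item [A → α.Bβ] where B is a non-terminal, add [B → .γ] for all productions B → γ; repeat for the newly added items until nothing changes.

Start with: [F → d .]
The dot is at the end, so nothing is added.

CLOSURE = { [F → d .] }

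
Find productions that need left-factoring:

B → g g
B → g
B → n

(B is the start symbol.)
Yes, B has productions with common prefix 'g'

Left-factoring is needed when two productions for the same non-terminal
share a common prefix on the right-hand side.

Productions for B:
  B → g g
  B → g
  B → n

Found common prefix 'g' in productions for B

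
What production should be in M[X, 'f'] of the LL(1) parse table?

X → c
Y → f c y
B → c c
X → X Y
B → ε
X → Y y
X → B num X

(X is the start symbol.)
To find M[X, 'f'], we find productions for X where 'f' is in the predict set (PREDICT(N → α) = (FIRST(α) \ {ε}) ∪ (FOLLOW(N) if α ⇒* ε)).

Relevant sets:
  FIRST(X) = { 'c', 'f', 'num' }
  FIRST(Y) = { 'f' }
  FIRST(B) = { 'c', ε }

X → c: PREDICT = { 'c' }
X → X Y: PREDICT = { 'c', 'f', 'num' }
  'f' is in predict set, so this production goes in M[X, 'f']
X → Y y: PREDICT = { 'f' }
  'f' is in predict set, so this production goes in M[X, 'f']
X → B num X: PREDICT = { 'c', 'num' }

M[X, 'f'] = X → X Y, X → Y y  (a multiply-defined cell — the grammar is not LL(1))

Answer: X → X Y, X → Y y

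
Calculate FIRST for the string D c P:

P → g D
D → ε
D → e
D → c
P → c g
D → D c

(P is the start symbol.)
FIRST sets of the non-terminals involved (from the grammar, by fixed-point iteration):
  FIRST(D) = { 'c', 'e', ε }

To compute FIRST(D c P), process the symbols left to right:
Symbol D is a non-terminal. Add FIRST(D) \ {ε} = { 'c', 'e' }
D is nullable (ε ∈ FIRST(D)), continue to the next symbol.
Symbol c is a terminal. Add 'c' and stop.
FIRST(D c P) = { 'c', 'e' }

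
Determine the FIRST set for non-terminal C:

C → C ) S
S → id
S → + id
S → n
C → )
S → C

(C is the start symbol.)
To compute FIRST(C), examine every production with C on the left-hand side, reading each right-hand side left to right until a non-nullable symbol is reached.

From C → C ) S:
  - C is the symbol being defined: contributes nothing new
    C is not nullable, so stop
From C → ):
  - ')' is a terminal: add ')' and stop

Collecting: FIRST(C) = { ')' }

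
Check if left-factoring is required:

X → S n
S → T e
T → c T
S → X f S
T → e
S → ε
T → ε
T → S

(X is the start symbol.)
No, left-factoring is not needed

Left-factoring is needed when two productions for the same non-terminal
share a common prefix on the right-hand side.

Productions for S:
  S → T e
  S → X f S
  S → ε
Productions for T:
  T → c T
  T → e
  T → ε
  T → S

No common prefixes found.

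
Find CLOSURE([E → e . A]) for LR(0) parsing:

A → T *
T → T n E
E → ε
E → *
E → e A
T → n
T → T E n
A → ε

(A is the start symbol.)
{ [A → . T *], [A → .], [E → e . A], [T → . T E n], [T → . T n E], [T → . n] }

Start with: [E → e . A]
  [E → e . A] has the dot before A: add [A → . T *], [A → .]
  [A → . T *] has the dot before T: add [T → . T n E], [T → . n], [T → . T E n]
No further items can be added.

CLOSURE = { [A → . T *], [A → .], [E → e . A], [T → . T E n], [T → . T n E], [T → . n] }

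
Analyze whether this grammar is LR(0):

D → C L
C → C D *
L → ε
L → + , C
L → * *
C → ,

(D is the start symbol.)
Augment with D' → D and build the canonical LR(0) collection (I0 = CLOSURE({[D' → . D]}), then GOTO on every symbol after a dot until no new states appear). It has 12 states:
  I0: { [C → . ,], [C → . C D *], [D → . C L], [D' → . D] }  — shift
  I1: { [C → , .] }  — reduce
  I2: { [C → . ,], [C → . C D *], [C → C . D *], [D → . C L], [D → C . L], [L → . * *], [L → . + , C], [L → .] }  — shift, reduce
  I3: { [D' → D .] }  — accept
  I4: { [L → * . *] }  — shift
  I5: { [L → + . , C] }  — shift
  I6: { [C → C D . *] }  — shift
  I7: { [D → C L .] }  — reduce
  I8: { [C → C D * .] }  — reduce
  I9: { [C → . ,], [C → . C D *], [L → + , . C] }  — shift
  I10: { [C → . ,], [C → . C D *], [C → C . D *], [D → . C L], [L → + , C .] }  — shift, reduce
  I11: { [L → * * .] }  — reduce

Conflict in state I2:
  Shift-reduce conflict between [L → .] and [C → . ,]
So the grammar is NOT LR(0).

Answer: No. Shift-reduce conflict between [L → .] and [C → . ,]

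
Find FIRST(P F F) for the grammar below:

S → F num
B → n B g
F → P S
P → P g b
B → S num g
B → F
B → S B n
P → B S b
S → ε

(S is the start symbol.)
{ 'n', 'num' }

FIRST sets of the non-terminals involved (from the grammar, by fixed-point iteration):
  FIRST(P) = { 'n', 'num' }

To compute FIRST(P F F), process the symbols left to right:
Symbol P is a non-terminal. Add FIRST(P) \ {ε} = { 'n', 'num' }
P is not nullable (ε ∉ FIRST(P)), so stop here.
FIRST(P F F) = { 'n', 'num' }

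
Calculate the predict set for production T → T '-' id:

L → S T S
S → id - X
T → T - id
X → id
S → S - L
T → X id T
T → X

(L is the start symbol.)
{ 'id' }

PREDICT(T → T '-' id) = (FIRST(RHS) \ {ε}) ∪ (FOLLOW(T) if ε ∈ FIRST(RHS), i.e. RHS ⇒* ε)
FIRST(T) = { 'id' }
FIRST(T '-' id) = { 'id' }
ε ∉ FIRST(T '-' id), so FOLLOW(T) is not added.
PREDICT(T → T '-' id) = { 'id' }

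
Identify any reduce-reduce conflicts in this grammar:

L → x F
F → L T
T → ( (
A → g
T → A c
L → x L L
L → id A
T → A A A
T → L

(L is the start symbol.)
Augment with L' → L and build the canonical LR(0) collection (I0 = CLOSURE({[L' → . L]}), then GOTO on every symbol after a dot until no new states appear). It has 16 states:
  I0: { [L → . id A], [L → . x F], [L → . x L L], [L' → . L] }  — shift
  I1: { [L' → L .] }  — accept
  I2: { [A → . g], [L → id . A] }  — shift
  I3: { [F → . L T], [L → . id A], [L → . x F], [L → . x L L], [L → x . F], [L → x . L L] }  — shift
  I4: { [L → x F .] }  — reduce
  I5: { [A → . g], [F → L . T], [L → . id A], [L → . x F], [L → . x L L], [L → x L . L], [T → . ( (], [T → . A A A], [T → . A c], [T → . L] }  — shift
  I6: { [T → ( . (] }  — shift
  I7: { [A → . g], [T → A . A A], [T → A . c] }  — shift
  I8: { [L → x L L .], [T → L .] }  — 2 reduces
  I9: { [F → L T .] }  — reduce
  I10: { [A → g .] }  — reduce
  I11: { [A → . g], [T → A A . A] }  — shift
  I12: { [T → A c .] }  — reduce
  I13: { [T → A A A .] }  — reduce
  I14: { [T → ( ( .] }  — reduce
  I15: { [L → id A .] }  — reduce

I8 contains complete items [L → x L L .], [T → L .] — reduce-reduce conflict.

Answer: Yes — I8: [L → x L L .] vs [T → L .]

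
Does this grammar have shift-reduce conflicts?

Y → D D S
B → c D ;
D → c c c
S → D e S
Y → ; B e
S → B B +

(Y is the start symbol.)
Augment with Y' → Y and build the canonical LR(0) collection (I0 = CLOSURE({[Y' → . Y]}), then GOTO on every symbol after a dot until no new states appear). It has 23 states:
  I0: { [D → . c c c], [Y → . ; B e], [Y → . D D S], [Y' → . Y] }  — shift
  I1: { [B → . c D ;], [Y → ; . B e] }  — shift
  I2: { [D → . c c c], [Y → D . D S] }  — shift
  I3: { [Y' → Y .] }  — accept
  I4: { [D → c . c c] }  — shift
  I5: { [D → c c . c] }  — shift
  I6: { [D → c c c .] }  — reduce
  I7: { [B → . c D ;], [D → . c c c], [S → . B B +], [S → . D e S], [Y → D D . S] }  — shift
  I8: { [B → . c D ;], [S → B . B +] }  — shift
  I9: { [S → D . e S] }  — shift
  I10: { [Y → D D S .] }  — reduce
  I11: { [B → c . D ;], [D → . c c c], [D → c . c c] }  — shift
  I12: { [B → c D . ;] }  — shift
  I13: { [D → c . c c], [D → c c . c] }  — shift
  I14: { [D → c c . c], [D → c c c .] }  — shift, reduce
  I15: { [B → c D ; .] }  — reduce
  I16: { [B → . c D ;], [D → . c c c], [S → . B B +], [S → . D e S], [S → D e . S] }  — shift
  I17: { [S → D e S .] }  — reduce
  I18: { [S → B B . +] }  — shift
  I19: { [B → c . D ;], [D → . c c c] }  — shift
  I20: { [S → B B + .] }  — reduce
  I21: { [Y → ; B . e] }  — shift
  I22: { [Y → ; B e .] }  — reduce

I14 contains reduce item [D → c c c .] and shift item [D → c c . c] — shift-reduce conflict.

Answer: Yes — I14: [D → c c c .] vs [D → c c . c]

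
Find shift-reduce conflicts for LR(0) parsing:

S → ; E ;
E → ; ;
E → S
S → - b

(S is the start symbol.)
Yes — I8: [E → ; ; .] vs [E → . ; ;]

A shift-reduce conflict occurs when an LR(0) state has both:
  - a complete (reduce) item [A → α .] (dot at the end), and
  - a shift item [B → β . c γ] (dot before a terminal).

Augment with S' → S and build the canonical LR(0) collection (I0 = CLOSURE({[S' → . S]}), then GOTO on every symbol after a dot until no new states appear). It has 10 states:
  I0: { [S → . - b], [S → . ; E ;], [S' → . S] }  — shift
  I1: { [S → - . b] }  — shift
  I2: { [E → . ; ;], [E → . S], [S → . - b], [S → . ; E ;], [S → ; . E ;] }  — shift
  I3: { [S' → S .] }  — accept
  I4: { [E → . ; ;], [E → . S], [E → ; . ;], [S → . - b], [S → . ; E ;], [S → ; . E ;] }  — shift
  I5: { [S → ; E . ;] }  — shift
  I6: { [E → S .] }  — reduce
  I7: { [S → ; E ; .] }  — reduce
  I8: { [E → . ; ;], [E → . S], [E → ; . ;], [E → ; ; .], [S → . - b], [S → . ; E ;], [S → ; . E ;] }  — shift, reduce
  I9: { [S → - b .] }  — reduce

I8 contains reduce item [E → ; ; .] and shift items [E → . ; ;], [E → ; . ;], [S → . - b], [S → . ; E ;] — shift-reduce conflict.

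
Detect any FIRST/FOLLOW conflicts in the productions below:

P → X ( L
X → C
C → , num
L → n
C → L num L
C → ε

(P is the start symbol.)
A FIRST/FOLLOW conflict occurs when a non-terminal N has a nullable alternative N → β (β ⇒* ε) and another alternative N → α with FIRST(α) ∩ FOLLOW(N) ≠ ∅: on such a lookahead the parser cannot decide between expanding α and letting N vanish via β.

Nullable non-terminals: C, X.
FIRST sets used below: FIRST(L) = { 'n' }

C: nullable alternative(s) C → ε; FOLLOW(C) = { '(' }
  C → , num: FIRST \ {ε} = { ',' } — disjoint from FOLLOW(C)
  C → L num L: FIRST \ {ε} = { 'n' } — disjoint from FOLLOW(C)
  C → ε: FIRST \ {ε} = { } — this is the only nullable alternative, skip
X has a nullable alternative but only one production, so nothing to check.

L, P have no nullable alternative, so no FIRST/FOLLOW check is needed there.

No FIRST/FOLLOW conflicts found.

Answer: No FIRST/FOLLOW conflicts.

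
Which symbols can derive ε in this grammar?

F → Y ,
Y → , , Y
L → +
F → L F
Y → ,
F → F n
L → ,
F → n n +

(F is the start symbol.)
A non-terminal is nullable if it can derive ε (the empty string): either it has an ε-production, or it has a production whose right-hand side consists entirely of nullable non-terminals.

There are no ε-productions, so no non-terminal can derive ε.
No non-terminals are nullable.

Answer: None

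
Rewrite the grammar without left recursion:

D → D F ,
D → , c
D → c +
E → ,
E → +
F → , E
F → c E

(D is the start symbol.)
D → , c D'
D → c + D'
D' → F , D'
D' → ε
E → ,
E → +
F → , E
F → c E

D is directly left-recursive. The standard transformation for
  A → A α₁ | ... | A α_m | β₁ | ... | β_n
is
  A  → β₁ A' | ... | β_n A'
  A' → α₁ A' | ... | α_m A' | ε

D → , c becomes D → , c D'
D → c + becomes D → c + D'
D → D F , becomes D' → F , D'
Add D' → ε

Productions for other non-terminals are unchanged:
  E → ,
  E → +
  F → , E
  F → c E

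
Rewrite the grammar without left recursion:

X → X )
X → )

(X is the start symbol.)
X → ) X'
X' → ) X'
X' → ε

X is directly left-recursive. The standard transformation for
  A → A α₁ | ... | A α_m | β₁ | ... | β_n
is
  A  → β₁ A' | ... | β_n A'
  A' → α₁ A' | ... | α_m A' | ε

X → ) becomes X → ) X'
X → X ) becomes X' → ) X'
Add X' → ε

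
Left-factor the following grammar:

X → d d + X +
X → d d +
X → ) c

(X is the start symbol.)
X → d d + X'
X' → X +
X' → ε
X → ) c

Left-factoring transforms A → αβ₁ | αβ₂ into A → αA' and A' → β₁ | β₂
(α is the longest common prefix among the alternatives). Repeat until
no nonterminal has two alternatives with a common prefix.

Round 1: X has alternatives sharing prefix 'd d +'. Introduce X': X → d d + X'
  Add: X' → X +
  Add: X' → ε

No remaining common prefixes — done.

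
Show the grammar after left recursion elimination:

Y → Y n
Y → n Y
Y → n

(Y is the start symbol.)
Y is directly left-recursive. The standard transformation for
  A → A α₁ | ... | A α_m | β₁ | ... | β_n
is
  A  → β₁ A' | ... | β_n A'
  A' → α₁ A' | ... | α_m A' | ε

Y → n Y becomes Y → n Y Y'
Y → n becomes Y → n Y'
Y → Y n becomes Y' → n Y'
Add Y' → ε

Resulting grammar:
Y → n Y Y'
Y → n Y'
Y' → n Y'
Y' → ε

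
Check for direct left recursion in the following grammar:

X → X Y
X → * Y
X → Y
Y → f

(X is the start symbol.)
Direct left recursion occurs when N → N α for some non-terminal N (the right-hand side begins with the left-hand side itself).

X → X Y: LEFT RECURSIVE (starts with X)
X → * Y: starts with '*'
X → Y: starts with Y
Y → f: starts with f

The grammar has direct left recursion on: X.

Answer: Yes, X is left-recursive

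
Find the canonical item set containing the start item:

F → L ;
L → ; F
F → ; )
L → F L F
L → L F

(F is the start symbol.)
First, augment the grammar with F' → F
I₀ = CLOSURE({ [F' → . F] }):
  [F' → . F] has the dot before F: add [F → . L ;], [F → . ; )]
  [F → . L ;] has the dot before L: add [L → . ; F], [L → . F L F], [L → . L F]
No further items can be added.

I₀ = { [F → . ; )], [F → . L ;], [F' → . F], [L → . ; F], [L → . F L F], [L → . L F] }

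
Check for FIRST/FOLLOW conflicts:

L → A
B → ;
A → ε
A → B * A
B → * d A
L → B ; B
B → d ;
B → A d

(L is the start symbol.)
A FIRST/FOLLOW conflict occurs when a non-terminal N has a nullable alternative N → β (β ⇒* ε) and another alternative N → α with FIRST(α) ∩ FOLLOW(N) ≠ ∅: on such a lookahead the parser cannot decide between expanding α and letting N vanish via β.

Nullable non-terminals: A, L.
FIRST sets used below: FIRST(B) = { '*', ';', 'd' }, FIRST(A) = { '*', ';', 'd', ε }

A: nullable alternative(s) A → ε; FOLLOW(A) = { $, '*', ';', 'd' }
  A → ε: FIRST \ {ε} = { } — this is the only nullable alternative, skip
  A → B * A: FIRST \ {ε} = { '*', ';', 'd' } — overlaps FOLLOW(A) on { '*', ';', 'd' }: CONFLICT

L: nullable alternative(s) L → A; FOLLOW(L) = { $ }
  L → A: FIRST \ {ε} = { '*', ';', 'd' } — this is the only nullable alternative, skip
  L → B ; B: FIRST \ {ε} = { '*', ';', 'd' } — disjoint from FOLLOW(L)

B has no nullable alternative, so no FIRST/FOLLOW check is needed there.

So the grammar has 1 FIRST/FOLLOW conflict (marked CONFLICT above).

Answer: Yes. A → B '*' A with FOLLOW(A) on { '*', ';', 'd' }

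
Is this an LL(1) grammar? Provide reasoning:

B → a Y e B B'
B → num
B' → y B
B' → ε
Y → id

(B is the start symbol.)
Relevant sets:
  FOLLOW(B') = { $, 'y' }

For B:
  PREDICT(B → a Y e B B') = { 'a' }
  PREDICT(B → num) = { 'num' }
For B':
  PREDICT(B' → y B) = { 'y' }
  PREDICT(B' → ε) = { $, 'y' }
Y has a single production, so nothing to check there.

Conflict found: Predict set conflict for B': { 'y' }
The grammar is NOT LL(1).

Answer: No. Predict set conflict for B': { 'y' }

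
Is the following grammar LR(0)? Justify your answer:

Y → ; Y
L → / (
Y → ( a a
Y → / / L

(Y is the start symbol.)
Augment with Y' → Y and build the canonical LR(0) collection (I0 = CLOSURE({[Y' → . Y]}), then GOTO on every symbol after a dot until no new states appear). It has 12 states:
  I0: { [Y → . ( a a], [Y → . / / L], [Y → . ; Y], [Y' → . Y] }  — shift
  I1: { [Y → ( . a a] }  — shift
  I2: { [Y → / . / L] }  — shift
  I3: { [Y → . ( a a], [Y → . / / L], [Y → . ; Y], [Y → ; . Y] }  — shift
  I4: { [Y' → Y .] }  — accept
  I5: { [Y → ; Y .] }  — reduce
  I6: { [L → . / (], [Y → / / . L] }  — shift
  I7: { [L → / . (] }  — shift
  I8: { [Y → / / L .] }  — reduce
  I9: { [L → / ( .] }  — reduce
  I10: { [Y → ( a . a] }  — shift
  I11: { [Y → ( a a .] }  — reduce

Every state is either a pure shift/goto state or contains exactly one complete item and nothing to shift — no conflicts. The grammar is LR(0).

Answer: Yes, the grammar is LR(0)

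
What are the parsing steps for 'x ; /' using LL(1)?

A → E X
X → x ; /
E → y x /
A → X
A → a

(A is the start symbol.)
Stack is shown with the top on the left.

Stack    Input    Action
------------------------
A $      x ; / $  output A → X
X $      x ; / $  output X → x ; /
x ; / $  x ; / $  match 'x'
; / $    ; / $    match ';'
/ $      / $      match '/'
$        $        accept

The string is accepted.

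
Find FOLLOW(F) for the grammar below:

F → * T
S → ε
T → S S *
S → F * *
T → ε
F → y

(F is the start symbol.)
F is the start symbol, so $ ∈ FOLLOW(F).
In S → F * *: F is followed by '*' '*', add FIRST('*' '*') \ {ε} = { '*' }

Taking the union: FOLLOW(F) = { $, '*' }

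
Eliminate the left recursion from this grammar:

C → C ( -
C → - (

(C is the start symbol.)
C → - ( C'
C' → ( - C'
C' → ε

C is directly left-recursive. The standard transformation for
  A → A α₁ | ... | A α_m | β₁ | ... | β_n
is
  A  → β₁ A' | ... | β_n A'
  A' → α₁ A' | ... | α_m A' | ε

C → - ( becomes C → - ( C'
C → C ( - becomes C' → ( - C'
Add C' → ε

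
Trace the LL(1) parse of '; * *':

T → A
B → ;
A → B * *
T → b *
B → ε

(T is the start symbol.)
LL(1) parsing maintains a stack (initially the start symbol over $) and the input. At each step: if the stack top is a terminal, match it against the current input token; if it is a non-terminal N, replace it with the RHS of M[N, lookahead] (the unique production whose predict set contains the lookahead).

Stack is shown with the top on the left.

Stack    Input    Action
------------------------
T $      ; * * $  output T → A
A $      ; * * $  output A → B * *
B * * $  ; * * $  output B → ;
; * * $  ; * * $  match ';'
* * $    * * $    match '*'
* $      * $      match '*'
$        $        accept

The string is accepted.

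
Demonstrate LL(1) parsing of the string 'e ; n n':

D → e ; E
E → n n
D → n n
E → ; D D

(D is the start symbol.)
Stack is shown with the top on the left.

Stack    Input      Action
--------------------------
D $      e ; n n $  output D → e ; E
e ; E $  e ; n n $  match 'e'
; E $    ; n n $    match ';'
E $      n n $      output E → n n
n n $    n n $      match 'n'
n $      n $        match 'n'
$        $          accept

The string is accepted.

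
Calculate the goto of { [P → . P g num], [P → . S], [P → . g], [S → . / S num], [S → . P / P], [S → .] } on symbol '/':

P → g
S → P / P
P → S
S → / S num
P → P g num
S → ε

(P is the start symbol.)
{ [P → . P g num], [P → . S], [P → . g], [S → . / S num], [S → . P / P], [S → .], [S → / . S num] }

GOTO(I, '/') = CLOSURE({ [A → αX.β] : [A → α.Xβ] ∈ I, X = '/' })

Items with dot before '/', with the dot advanced:
  [S → . / S num] → [S → / . S num]
Closure of the advanced items:
  [S → / . S num] has the dot before S: add [S → . P / P], [S → . / S num], [S → .]
  [S → . P / P] has the dot before P: add [P → . g], [P → . S], [P → . P g num]

GOTO = { [P → . P g num], [P → . S], [P → . g], [S → . / S num], [S → . P / P], [S → .], [S → / . S num] }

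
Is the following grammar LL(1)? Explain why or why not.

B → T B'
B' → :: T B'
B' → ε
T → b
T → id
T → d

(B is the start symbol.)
Relevant sets:
  FOLLOW(B') = { $ }

For B':
  PREDICT(B' → :: T B') = { '::' }
  PREDICT(B' → ε) = { $ }
For T:
  PREDICT(T → b) = { 'b' }
  PREDICT(T → id) = { 'id' }
  PREDICT(T → d) = { 'd' }
B has a single production, so nothing to check there.

All predict sets are disjoint. The grammar IS LL(1).

Answer: Yes, the grammar is LL(1).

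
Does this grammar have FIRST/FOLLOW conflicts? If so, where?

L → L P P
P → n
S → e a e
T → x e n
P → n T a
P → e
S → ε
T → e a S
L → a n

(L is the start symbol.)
No FIRST/FOLLOW conflicts.

A FIRST/FOLLOW conflict occurs when a non-terminal N has a nullable alternative N → β (β ⇒* ε) and another alternative N → α with FIRST(α) ∩ FOLLOW(N) ≠ ∅: on such a lookahead the parser cannot decide between expanding α and letting N vanish via β.

Nullable non-terminals: S.

S: nullable alternative(s) S → ε; FOLLOW(S) = { 'a' }
  S → e a e: FIRST \ {ε} = { 'e' } — disjoint from FOLLOW(S)
  S → ε: FIRST \ {ε} = { } — this is the only nullable alternative, skip

L, P, T have no nullable alternative, so no FIRST/FOLLOW check is needed there.

No FIRST/FOLLOW conflicts found.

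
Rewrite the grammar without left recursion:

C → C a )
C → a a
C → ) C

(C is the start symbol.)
C is directly left-recursive. The standard transformation for
  A → A α₁ | ... | A α_m | β₁ | ... | β_n
is
  A  → β₁ A' | ... | β_n A'
  A' → α₁ A' | ... | α_m A' | ε

C → a a becomes C → a a C'
C → ) C becomes C → ) C C'
C → C a ) becomes C' → a ) C'
Add C' → ε

Resulting grammar:
C → a a C'
C → ) C C'
C' → a ) C'
C' → ε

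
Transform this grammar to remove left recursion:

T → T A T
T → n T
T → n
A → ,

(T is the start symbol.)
T → n T T'
T → n T'
T' → A T T'
T' → ε
A → ,

T is directly left-recursive. The standard transformation for
  A → A α₁ | ... | A α_m | β₁ | ... | β_n
is
  A  → β₁ A' | ... | β_n A'
  A' → α₁ A' | ... | α_m A' | ε

T → n T becomes T → n T T'
T → n becomes T → n T'
T → T A T becomes T' → A T T'
Add T' → ε

Productions for other non-terminals are unchanged:
  A → ,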